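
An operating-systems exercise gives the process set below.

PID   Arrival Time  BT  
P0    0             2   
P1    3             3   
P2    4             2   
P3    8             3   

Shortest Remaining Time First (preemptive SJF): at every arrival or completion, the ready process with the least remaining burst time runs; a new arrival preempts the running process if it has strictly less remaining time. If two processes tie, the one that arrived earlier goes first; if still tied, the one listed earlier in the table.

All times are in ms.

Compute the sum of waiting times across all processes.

Gantt: | P0 0-2 | idle 2-3 | P1 3-6 | P2 6-8 | P3 8-11 |
Completion: P0=2  P1=6  P2=8  P3=11
Turnaround (C−A): P0=2  P1=3  P2=4  P3=3
Waiting = turnaround − burst: P0=0, P1=0, P2=2, P3=0
Total waiting = 0 + 0 + 2 + 0 = 2

2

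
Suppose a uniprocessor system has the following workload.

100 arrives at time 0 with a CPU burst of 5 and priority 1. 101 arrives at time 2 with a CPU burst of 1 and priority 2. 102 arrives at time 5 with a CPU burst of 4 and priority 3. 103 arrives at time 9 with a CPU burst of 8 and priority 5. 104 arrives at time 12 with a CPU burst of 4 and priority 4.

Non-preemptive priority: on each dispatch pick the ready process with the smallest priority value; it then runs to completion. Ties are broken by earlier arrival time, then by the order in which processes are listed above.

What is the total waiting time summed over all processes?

11

Timeline: | 100 0-5 | 101 5-6 | 102 6-10 | 103 10-18 | 104 18-22 |
Completion: 100=5  101=6  102=10  103=18  104=22
Turnaround (C−A): 100=5  101=4  102=5  103=9  104=10
Waiting = turnaround − burst: 100=0, 101=3, 102=1, 103=1, 104=6
Total waiting = 0 + 3 + 1 + 1 + 6 = 11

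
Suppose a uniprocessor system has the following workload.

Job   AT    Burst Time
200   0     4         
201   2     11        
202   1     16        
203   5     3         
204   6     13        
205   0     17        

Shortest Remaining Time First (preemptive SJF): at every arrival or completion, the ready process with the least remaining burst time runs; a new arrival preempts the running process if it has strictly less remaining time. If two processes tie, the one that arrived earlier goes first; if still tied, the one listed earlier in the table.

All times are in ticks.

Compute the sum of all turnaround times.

Gantt: | 200 0-4 | 201 4-5 | 203 5-8 | 201 8-18 | 204 18-31 | 202 31-47 | 205 47-64 |
Completion: 200=4  201=18  202=47  203=8  204=31  205=64
Turnaround (C−A): 200=4  201=16  202=46  203=3  204=25  205=64
Turnaround = completion − arrival: 200=4, 201=16, 202=46, 203=3, 204=25, 205=64
Total turnaround = 4 + 16 + 46 + 3 + 25 + 64 = 158

158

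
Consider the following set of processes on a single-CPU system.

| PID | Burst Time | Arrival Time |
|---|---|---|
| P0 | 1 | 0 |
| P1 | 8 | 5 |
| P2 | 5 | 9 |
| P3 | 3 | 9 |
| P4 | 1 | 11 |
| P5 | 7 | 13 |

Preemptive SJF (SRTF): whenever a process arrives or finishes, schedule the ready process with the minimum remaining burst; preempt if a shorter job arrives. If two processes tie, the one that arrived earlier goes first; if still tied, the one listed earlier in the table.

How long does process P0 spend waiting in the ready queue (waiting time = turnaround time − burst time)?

0

Gantt: | P0 0-1 | idle 1-5 | P1 5-9 | P3 9-12 | P4 12-13 | P1 13-17 | P2 17-22 | P5 22-29 |
Completion: P0=1  P1=17  P2=22  P3=12  P4=13  P5=29
Turnaround (C−A): P0=1  P1=12  P2=13  P3=3  P4=2  P5=16
Waiting(P0) = turnaround − burst = 1 − 1 = 0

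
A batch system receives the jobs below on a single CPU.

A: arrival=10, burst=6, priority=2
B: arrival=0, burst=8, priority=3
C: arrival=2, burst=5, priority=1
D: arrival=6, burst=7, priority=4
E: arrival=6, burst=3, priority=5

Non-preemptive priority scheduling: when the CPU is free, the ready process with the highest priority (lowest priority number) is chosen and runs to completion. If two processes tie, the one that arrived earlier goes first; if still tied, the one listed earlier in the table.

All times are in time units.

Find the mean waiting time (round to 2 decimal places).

Timeline: | B 0-8 | C 8-13 | A 13-19 | D 19-26 | E 26-29 |
Completion: A=19  B=8  C=13  D=26  E=29
Turnaround (C−A): A=9  B=8  C=11  D=20  E=23
Waiting times: A=3, B=0, C=6, D=13, E=20
Average waiting = (3+0+6+13+20) / 5 = 42/5 = 8.40

8.40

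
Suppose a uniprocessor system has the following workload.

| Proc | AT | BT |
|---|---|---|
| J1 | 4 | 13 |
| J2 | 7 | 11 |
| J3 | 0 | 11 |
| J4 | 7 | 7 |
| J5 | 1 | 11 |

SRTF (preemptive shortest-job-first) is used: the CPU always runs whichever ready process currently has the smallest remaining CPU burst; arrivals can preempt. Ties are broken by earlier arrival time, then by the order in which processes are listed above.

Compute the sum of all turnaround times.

Gantt: | J3 0-11 | J4 11-18 | J5 18-29 | J2 29-40 | J1 40-53 |
Completion: J1=53  J2=40  J3=11  J4=18  J5=29
Turnaround (C−A): J1=49  J2=33  J3=11  J4=11  J5=28
Turnaround = completion − arrival: J1=49, J2=33, J3=11, J4=11, J5=28
Total turnaround = 49 + 33 + 11 + 11 + 28 = 132

132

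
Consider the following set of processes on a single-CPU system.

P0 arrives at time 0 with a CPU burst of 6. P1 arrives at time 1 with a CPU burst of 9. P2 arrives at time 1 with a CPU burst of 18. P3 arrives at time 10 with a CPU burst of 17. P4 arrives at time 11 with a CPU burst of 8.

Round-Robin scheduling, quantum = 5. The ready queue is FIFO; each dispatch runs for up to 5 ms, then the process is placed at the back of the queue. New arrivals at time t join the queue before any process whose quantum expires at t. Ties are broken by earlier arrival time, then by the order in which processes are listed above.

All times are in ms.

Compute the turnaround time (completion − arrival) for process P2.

Timeline: | P0 0-5 | P1 5-10 | P2 10-15 | P0 15-16 | P3 16-21 | P1 21-25 | P4 25-30 | P2 30-35 | P3 35-40 | P4 40-43 | P2 43-48 | P3 48-53 | P2 53-56 | P3 56-58 |
Completion: P0=16  P1=25  P2=56  P3=58  P4=43
Turnaround (C−A): P0=16  P1=24  P2=55  P3=48  P4=32
Turnaround(P2) = completion − arrival = 56 − 1 = 55

55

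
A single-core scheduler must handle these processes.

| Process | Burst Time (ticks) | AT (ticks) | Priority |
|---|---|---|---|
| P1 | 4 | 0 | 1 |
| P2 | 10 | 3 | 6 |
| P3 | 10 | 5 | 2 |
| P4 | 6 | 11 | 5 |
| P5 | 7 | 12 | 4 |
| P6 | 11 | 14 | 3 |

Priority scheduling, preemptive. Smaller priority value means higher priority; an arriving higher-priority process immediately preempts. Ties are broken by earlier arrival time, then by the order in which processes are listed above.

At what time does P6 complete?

26

Gantt: | P1 0-4 | P2 4-5 | P3 5-15 | P6 15-26 | P5 26-33 | P4 33-39 | P2 39-48 |
Completion: P1=4  P2=48  P3=15  P4=39  P5=33  P6=26
Turnaround (C−A): P1=4  P2=45  P3=10  P4=28  P5=21  P6=12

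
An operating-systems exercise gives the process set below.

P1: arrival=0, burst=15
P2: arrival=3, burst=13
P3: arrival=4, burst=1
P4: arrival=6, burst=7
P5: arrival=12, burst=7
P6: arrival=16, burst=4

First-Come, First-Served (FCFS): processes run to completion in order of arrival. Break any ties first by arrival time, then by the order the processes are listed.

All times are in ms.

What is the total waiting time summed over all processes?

Timeline: | P1 0-15 | P2 15-28 | P3 28-29 | P4 29-36 | P5 36-43 | P6 43-47 |
Completion: P1=15  P2=28  P3=29  P4=36  P5=43  P6=47
Waiting = turnaround − burst: P1=0, P2=12, P3=24, P4=23, P5=24, P6=27
Total waiting = 0 + 12 + 24 + 23 + 24 + 27 = 110

110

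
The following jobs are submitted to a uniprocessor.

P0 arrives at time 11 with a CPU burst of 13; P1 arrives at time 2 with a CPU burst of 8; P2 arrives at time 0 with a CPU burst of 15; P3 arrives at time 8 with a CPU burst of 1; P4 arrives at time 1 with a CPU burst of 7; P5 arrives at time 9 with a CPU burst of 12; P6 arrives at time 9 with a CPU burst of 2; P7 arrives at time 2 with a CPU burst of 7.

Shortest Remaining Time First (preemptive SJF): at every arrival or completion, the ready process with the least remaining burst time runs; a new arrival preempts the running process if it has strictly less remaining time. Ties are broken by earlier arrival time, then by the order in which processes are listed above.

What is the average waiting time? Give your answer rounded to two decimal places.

Gantt: | P2 0-1 | P4 1-8 | P3 8-9 | P6 9-11 | P7 11-18 | P1 18-26 | P5 26-38 | P0 38-51 | P2 51-65 |
Completion: P0=51  P1=26  P2=65  P3=9  P4=8  P5=38  P6=11  P7=18
Turnaround (C−A): P0=40  P1=24  P2=65  P3=1  P4=7  P5=29  P6=2  P7=16
Waiting times: P0=27, P1=16, P2=50, P3=0, P4=0, P5=17, P6=0, P7=9
Average waiting = (27+16+50+0+0+17+0+9) / 8 = 119/8 = 14.88

14.88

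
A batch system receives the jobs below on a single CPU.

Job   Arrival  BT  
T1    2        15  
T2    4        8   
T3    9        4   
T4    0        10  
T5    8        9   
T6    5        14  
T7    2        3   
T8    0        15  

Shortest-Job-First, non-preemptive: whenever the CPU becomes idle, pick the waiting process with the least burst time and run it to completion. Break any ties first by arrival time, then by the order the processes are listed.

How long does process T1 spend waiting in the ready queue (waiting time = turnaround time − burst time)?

61

Schedule: | T4 0-10 | T7 10-13 | T3 13-17 | T2 17-25 | T5 25-34 | T6 34-48 | T8 48-63 | T1 63-78 |
Completion: T1=78  T2=25  T3=17  T4=10  T5=34  T6=48  T7=13  T8=63
Waiting(T1) = turnaround − burst = 76 − 15 = 61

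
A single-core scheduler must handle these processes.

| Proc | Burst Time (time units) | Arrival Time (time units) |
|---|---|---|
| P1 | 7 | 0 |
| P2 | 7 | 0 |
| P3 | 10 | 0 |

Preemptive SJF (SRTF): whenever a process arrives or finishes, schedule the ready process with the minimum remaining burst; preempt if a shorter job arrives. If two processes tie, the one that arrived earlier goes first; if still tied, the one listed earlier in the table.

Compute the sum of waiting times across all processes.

Gantt: | P1 0-7 | P2 7-14 | P3 14-24 |
Completion: P1=7  P2=14  P3=24
Turnaround (C−A): P1=7  P2=14  P3=24
Waiting = turnaround − burst: P1=0, P2=7, P3=14
Total waiting = 0 + 7 + 14 = 21

21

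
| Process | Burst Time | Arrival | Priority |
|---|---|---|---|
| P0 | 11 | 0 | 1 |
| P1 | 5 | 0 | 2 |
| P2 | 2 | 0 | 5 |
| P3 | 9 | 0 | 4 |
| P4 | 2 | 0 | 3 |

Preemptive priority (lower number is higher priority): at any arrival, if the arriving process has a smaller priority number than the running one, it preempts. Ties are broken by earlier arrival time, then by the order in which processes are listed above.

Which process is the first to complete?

Schedule: | P0 0-11 | P1 11-16 | P4 16-18 | P3 18-27 | P2 27-29 |
Completion: P0=11  P1=16  P2=29  P3=27  P4=18
Turnaround (C−A): P0=11  P1=16  P2=29  P3=27  P4=18
Finish order: P0 → P1 → P4 → P3 → P2

P0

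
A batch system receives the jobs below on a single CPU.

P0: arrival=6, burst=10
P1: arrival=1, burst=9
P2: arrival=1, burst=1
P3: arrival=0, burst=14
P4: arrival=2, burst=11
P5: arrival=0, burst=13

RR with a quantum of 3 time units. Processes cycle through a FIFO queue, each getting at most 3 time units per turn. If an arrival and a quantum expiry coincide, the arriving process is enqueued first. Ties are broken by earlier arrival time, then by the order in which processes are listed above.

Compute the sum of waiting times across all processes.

Gantt: | P3 0-3 | P5 3-6 | P1 6-9 | P2 9-10 | P4 10-13 | P3 13-16 | P0 16-19 | P5 19-22 | P1 22-25 | P4 25-28 | P3 28-31 | P0 31-34 | P5 34-37 | P1 37-40 | P4 40-43 | P3 43-46 | P0 46-49 | P5 49-52 | P4 52-54 | P3 54-56 | P0 56-57 | P5 57-58 |
Completion: P0=57  P1=40  P2=10  P3=56  P4=54  P5=58
Waiting = turnaround − burst: P0=41, P1=30, P2=8, P3=42, P4=41, P5=45
Total waiting = 41 + 30 + 8 + 42 + 41 + 45 = 207

207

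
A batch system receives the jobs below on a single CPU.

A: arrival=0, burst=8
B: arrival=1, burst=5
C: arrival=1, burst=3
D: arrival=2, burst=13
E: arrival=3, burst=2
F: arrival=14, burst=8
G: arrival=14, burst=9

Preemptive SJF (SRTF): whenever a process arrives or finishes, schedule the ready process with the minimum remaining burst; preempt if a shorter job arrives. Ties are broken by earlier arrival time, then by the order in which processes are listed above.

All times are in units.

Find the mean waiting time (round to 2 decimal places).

9.29

Timeline: | A 0-1 | C 1-4 | E 4-6 | B 6-11 | A 11-18 | F 18-26 | G 26-35 | D 35-48 |
Completion: A=18  B=11  C=4  D=48  E=6  F=26  G=35
Waiting times: A=10, B=5, C=0, D=33, E=1, F=4, G=12
Average waiting = (10+5+0+33+1+4+12) / 7 = 65/7 = 9.29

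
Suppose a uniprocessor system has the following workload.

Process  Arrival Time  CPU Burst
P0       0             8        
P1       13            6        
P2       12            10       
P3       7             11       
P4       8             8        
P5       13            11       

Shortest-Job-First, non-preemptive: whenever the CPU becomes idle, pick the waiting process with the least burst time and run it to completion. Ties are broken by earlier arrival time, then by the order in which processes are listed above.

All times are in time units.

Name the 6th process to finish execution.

Schedule: | P0 0-8 | P4 8-16 | P1 16-22 | P2 22-32 | P3 32-43 | P5 43-54 |
Completion: P0=8  P1=22  P2=32  P3=43  P4=16  P5=54
Turnaround (C−A): P0=8  P1=9  P2=20  P3=36  P4=8  P5=41
Finish order: P0 → P4 → P1 → P2 → P3 → P5

P5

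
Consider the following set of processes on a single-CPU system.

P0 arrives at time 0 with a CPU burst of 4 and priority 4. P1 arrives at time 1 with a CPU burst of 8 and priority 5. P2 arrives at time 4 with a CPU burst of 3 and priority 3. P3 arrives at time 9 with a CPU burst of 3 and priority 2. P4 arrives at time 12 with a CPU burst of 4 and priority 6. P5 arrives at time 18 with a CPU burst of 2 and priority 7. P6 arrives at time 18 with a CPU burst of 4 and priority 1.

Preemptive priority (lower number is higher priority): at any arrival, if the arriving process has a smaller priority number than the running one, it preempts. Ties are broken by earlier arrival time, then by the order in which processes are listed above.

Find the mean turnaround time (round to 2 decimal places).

Gantt: | P0 0-4 | P2 4-7 | P1 7-9 | P3 9-12 | P1 12-18 | P6 18-22 | P4 22-26 | P5 26-28 |
Completion: P0=4  P1=18  P2=7  P3=12  P4=26  P5=28  P6=22
Turnaround times: P0=4, P1=17, P2=3, P3=3, P4=14, P5=10, P6=4
Average turnaround = (4+17+3+3+14+10+4) / 7 = 55/7 = 7.86

7.86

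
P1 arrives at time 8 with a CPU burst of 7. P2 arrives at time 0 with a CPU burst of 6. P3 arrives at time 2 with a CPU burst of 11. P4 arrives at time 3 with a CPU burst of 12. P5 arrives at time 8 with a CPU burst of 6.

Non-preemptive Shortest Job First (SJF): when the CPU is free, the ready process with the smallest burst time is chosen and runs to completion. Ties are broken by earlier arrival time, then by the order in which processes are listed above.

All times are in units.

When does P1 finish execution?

Gantt: | P2 0-6 | P3 6-17 | P5 17-23 | P1 23-30 | P4 30-42 |
Completion: P1=30  P2=6  P3=17  P4=42  P5=23
Turnaround (C−A): P1=22  P2=6  P3=15  P4=39  P5=15

30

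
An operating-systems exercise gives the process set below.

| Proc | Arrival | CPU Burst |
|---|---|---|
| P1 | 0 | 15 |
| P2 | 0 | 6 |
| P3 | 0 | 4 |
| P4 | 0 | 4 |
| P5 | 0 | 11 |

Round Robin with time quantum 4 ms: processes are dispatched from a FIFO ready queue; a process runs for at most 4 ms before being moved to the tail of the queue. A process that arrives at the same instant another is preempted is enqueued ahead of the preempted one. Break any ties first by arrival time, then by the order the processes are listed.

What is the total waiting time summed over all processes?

91

Gantt: | P1 0-4 | P2 4-8 | P3 8-12 | P4 12-16 | P5 16-20 | P1 20-24 | P2 24-26 | P5 26-30 | P1 30-34 | P5 34-37 | P1 37-40 |
Completion: P1=40  P2=26  P3=12  P4=16  P5=37
Waiting = turnaround − burst: P1=25, P2=20, P3=8, P4=12, P5=26
Total waiting = 25 + 20 + 8 + 12 + 26 = 91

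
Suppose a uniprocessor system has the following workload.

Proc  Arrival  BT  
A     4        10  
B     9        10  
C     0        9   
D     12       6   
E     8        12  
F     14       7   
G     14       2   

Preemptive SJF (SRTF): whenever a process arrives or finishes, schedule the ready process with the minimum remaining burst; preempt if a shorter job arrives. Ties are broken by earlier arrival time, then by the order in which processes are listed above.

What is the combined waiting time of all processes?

Timeline: | C 0-9 | A 9-12 | D 12-14 | G 14-16 | D 16-20 | A 20-27 | F 27-34 | B 34-44 | E 44-56 |
Completion: A=27  B=44  C=9  D=20  E=56  F=34  G=16
Turnaround (C−A): A=23  B=35  C=9  D=8  E=48  F=20  G=2
Waiting = turnaround − burst: A=13, B=25, C=0, D=2, E=36, F=13, G=0
Total waiting = 13 + 25 + 0 + 2 + 36 + 13 + 0 = 89

89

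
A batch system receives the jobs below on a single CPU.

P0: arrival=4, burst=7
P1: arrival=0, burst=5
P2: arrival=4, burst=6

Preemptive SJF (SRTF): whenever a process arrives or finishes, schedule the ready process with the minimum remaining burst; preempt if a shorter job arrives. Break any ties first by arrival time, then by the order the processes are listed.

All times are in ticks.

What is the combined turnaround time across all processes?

Gantt: | P1 0-5 | P2 5-11 | P0 11-18 |
Completion: P0=18  P1=5  P2=11
Turnaround (C−A): P0=14  P1=5  P2=7
Turnaround = completion − arrival: P0=14, P1=5, P2=7
Total turnaround = 14 + 5 + 7 = 26

26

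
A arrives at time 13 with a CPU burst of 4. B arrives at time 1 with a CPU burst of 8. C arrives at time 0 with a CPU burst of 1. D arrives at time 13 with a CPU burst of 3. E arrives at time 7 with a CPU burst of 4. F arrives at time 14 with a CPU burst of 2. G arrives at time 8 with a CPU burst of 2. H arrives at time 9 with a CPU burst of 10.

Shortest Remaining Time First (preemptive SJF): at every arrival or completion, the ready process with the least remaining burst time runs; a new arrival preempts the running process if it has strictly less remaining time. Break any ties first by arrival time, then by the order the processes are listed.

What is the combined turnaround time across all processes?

66

Schedule: | C 0-1 | B 1-9 | G 9-11 | E 11-15 | F 15-17 | D 17-20 | A 20-24 | H 24-34 |
Completion: A=24  B=9  C=1  D=20  E=15  F=17  G=11  H=34
Turnaround (C−A): A=11  B=8  C=1  D=7  E=8  F=3  G=3  H=25
Turnaround = completion − arrival: A=11, B=8, C=1, D=7, E=8, F=3, G=3, H=25
Total turnaround = 11 + 8 + 1 + 7 + 8 + 3 + 3 + 25 = 66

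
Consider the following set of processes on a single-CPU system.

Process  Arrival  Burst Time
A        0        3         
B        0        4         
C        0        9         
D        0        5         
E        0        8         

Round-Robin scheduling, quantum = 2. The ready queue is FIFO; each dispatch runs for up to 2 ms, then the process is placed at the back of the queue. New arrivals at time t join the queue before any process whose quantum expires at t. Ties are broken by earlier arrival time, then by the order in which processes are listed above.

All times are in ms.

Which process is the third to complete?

D

Timeline: | A 0-2 | B 2-4 | C 4-6 | D 6-8 | E 8-10 | A 10-11 | B 11-13 | C 13-15 | D 15-17 | E 17-19 | C 19-21 | D 21-22 | E 22-24 | C 24-26 | E 26-28 | C 28-29 |
Completion: A=11  B=13  C=29  D=22  E=28
Turnaround (C−A): A=11  B=13  C=29  D=22  E=28
Finish order: A → B → D → E → C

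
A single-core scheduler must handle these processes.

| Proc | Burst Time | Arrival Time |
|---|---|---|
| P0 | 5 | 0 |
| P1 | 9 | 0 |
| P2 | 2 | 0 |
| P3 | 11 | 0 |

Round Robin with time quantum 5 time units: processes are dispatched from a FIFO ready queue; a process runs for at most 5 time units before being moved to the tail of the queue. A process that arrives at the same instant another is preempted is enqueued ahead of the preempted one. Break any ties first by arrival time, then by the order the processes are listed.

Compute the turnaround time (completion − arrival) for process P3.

Gantt: | P0 0-5 | P1 5-10 | P2 10-12 | P3 12-17 | P1 17-21 | P3 21-27 |
Completion: P0=5  P1=21  P2=12  P3=27
Turnaround (C−A): P0=5  P1=21  P2=12  P3=27
Turnaround(P3) = completion − arrival = 27 − 0 = 27

27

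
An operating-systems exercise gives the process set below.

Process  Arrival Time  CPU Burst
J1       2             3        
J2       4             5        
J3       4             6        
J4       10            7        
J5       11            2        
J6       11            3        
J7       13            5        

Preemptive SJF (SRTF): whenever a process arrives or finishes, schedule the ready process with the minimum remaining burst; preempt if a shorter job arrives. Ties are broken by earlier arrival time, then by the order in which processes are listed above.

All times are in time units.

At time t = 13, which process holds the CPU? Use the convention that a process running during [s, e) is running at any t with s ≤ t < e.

J6

Gantt: | idle 0-2 | J1 2-5 | J2 5-10 | J3 10-11 | J5 11-13 | J6 13-16 | J3 16-21 | J7 21-26 | J4 26-33 |
Completion: J1=5  J2=10  J3=21  J4=33  J5=13  J6=16  J7=26
Turnaround (C−A): J1=3  J2=6  J3=17  J4=23  J5=2  J6=5  J7=13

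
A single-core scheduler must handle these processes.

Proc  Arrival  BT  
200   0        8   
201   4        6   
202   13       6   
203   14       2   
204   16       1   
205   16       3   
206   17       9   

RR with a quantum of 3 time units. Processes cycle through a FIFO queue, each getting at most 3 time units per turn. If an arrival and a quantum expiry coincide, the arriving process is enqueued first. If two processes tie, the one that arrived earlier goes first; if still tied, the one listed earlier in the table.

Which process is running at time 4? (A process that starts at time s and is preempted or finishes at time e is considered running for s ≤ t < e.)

Gantt: | 200 0-6 | 201 6-9 | 200 9-11 | 201 11-14 | 202 14-17 | 203 17-19 | 204 19-20 | 205 20-23 | 206 23-26 | 202 26-29 | 206 29-35 |
Completion: 200=11  201=14  202=29  203=19  204=20  205=23  206=35
Turnaround (C−A): 200=11  201=10  202=16  203=5  204=4  205=7  206=18

200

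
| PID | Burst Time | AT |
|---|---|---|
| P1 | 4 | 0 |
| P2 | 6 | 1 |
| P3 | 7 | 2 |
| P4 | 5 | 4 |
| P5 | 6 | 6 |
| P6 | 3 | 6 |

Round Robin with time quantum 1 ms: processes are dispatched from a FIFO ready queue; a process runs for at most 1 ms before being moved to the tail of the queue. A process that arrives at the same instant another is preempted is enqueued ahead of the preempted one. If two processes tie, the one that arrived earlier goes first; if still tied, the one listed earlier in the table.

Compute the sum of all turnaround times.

Gantt: | P1 0-1 | P2 1-2 | P1 2-3 | P3 3-4 | P2 4-5 | P1 5-6 | P4 6-7 | P3 7-8 | P2 8-9 | P5 9-10 | P6 10-11 | P1 11-12 | P4 12-13 | P3 13-14 | P2 14-15 | P5 15-16 | P6 16-17 | P4 17-18 | P3 18-19 | P2 19-20 | P5 20-21 | P6 21-22 | P4 22-23 | P3 23-24 | P2 24-25 | P5 25-26 | P4 26-27 | P3 27-28 | P5 28-29 | P3 29-30 | P5 30-31 |
Completion: P1=12  P2=25  P3=30  P4=27  P5=31  P6=22
Turnaround (C−A): P1=12  P2=24  P3=28  P4=23  P5=25  P6=16
Turnaround = completion − arrival: P1=12, P2=24, P3=28, P4=23, P5=25, P6=16
Total turnaround = 12 + 24 + 28 + 23 + 25 + 16 = 128

128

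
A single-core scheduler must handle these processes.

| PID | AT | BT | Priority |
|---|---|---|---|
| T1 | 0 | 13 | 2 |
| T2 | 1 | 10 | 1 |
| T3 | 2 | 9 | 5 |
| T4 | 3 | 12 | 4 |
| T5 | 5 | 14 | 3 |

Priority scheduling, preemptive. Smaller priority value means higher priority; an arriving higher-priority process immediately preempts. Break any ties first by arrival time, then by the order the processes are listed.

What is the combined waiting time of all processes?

109

Timeline: | T1 0-1 | T2 1-11 | T1 11-23 | T5 23-37 | T4 37-49 | T3 49-58 |
Completion: T1=23  T2=11  T3=58  T4=49  T5=37
Turnaround (C−A): T1=23  T2=10  T3=56  T4=46  T5=32
Waiting = turnaround − burst: T1=10, T2=0, T3=47, T4=34, T5=18
Total waiting = 10 + 0 + 47 + 34 + 18 = 109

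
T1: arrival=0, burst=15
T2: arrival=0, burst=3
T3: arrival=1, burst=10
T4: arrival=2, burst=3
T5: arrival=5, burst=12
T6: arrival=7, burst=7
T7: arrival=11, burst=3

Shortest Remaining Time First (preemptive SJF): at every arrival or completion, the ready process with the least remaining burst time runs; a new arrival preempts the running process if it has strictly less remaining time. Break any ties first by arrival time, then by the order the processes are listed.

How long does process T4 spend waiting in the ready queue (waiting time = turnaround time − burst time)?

1

Timeline: | T2 0-3 | T4 3-6 | T3 6-7 | T6 7-14 | T7 14-17 | T3 17-26 | T5 26-38 | T1 38-53 |
Completion: T1=53  T2=3  T3=26  T4=6  T5=38  T6=14  T7=17
Waiting(T4) = turnaround − burst = 4 − 3 = 1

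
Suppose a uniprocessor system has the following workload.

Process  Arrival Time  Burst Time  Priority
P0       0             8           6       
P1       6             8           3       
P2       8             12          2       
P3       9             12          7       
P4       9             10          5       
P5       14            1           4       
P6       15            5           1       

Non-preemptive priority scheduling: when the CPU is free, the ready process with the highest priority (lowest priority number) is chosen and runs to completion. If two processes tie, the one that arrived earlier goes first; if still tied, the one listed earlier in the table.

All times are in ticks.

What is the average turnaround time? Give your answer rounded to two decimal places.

22.71

Gantt: | P0 0-8 | P2 8-20 | P6 20-25 | P1 25-33 | P5 33-34 | P4 34-44 | P3 44-56 |
Completion: P0=8  P1=33  P2=20  P3=56  P4=44  P5=34  P6=25
Turnaround times: P0=8, P1=27, P2=12, P3=47, P4=35, P5=20, P6=10
Average turnaround = (8+27+12+47+35+20+10) / 7 = 159/7 = 22.71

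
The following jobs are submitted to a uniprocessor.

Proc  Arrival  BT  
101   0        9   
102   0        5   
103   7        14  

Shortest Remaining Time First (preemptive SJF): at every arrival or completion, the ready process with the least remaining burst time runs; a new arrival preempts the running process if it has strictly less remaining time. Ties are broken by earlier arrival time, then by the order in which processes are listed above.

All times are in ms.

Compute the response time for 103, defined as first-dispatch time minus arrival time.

Schedule: | 102 0-5 | 101 5-14 | 103 14-28 |
Completion: 101=14  102=5  103=28
Turnaround (C−A): 101=14  102=5  103=21
Response(103) = first start − arrival = 14 − 7 = 7

7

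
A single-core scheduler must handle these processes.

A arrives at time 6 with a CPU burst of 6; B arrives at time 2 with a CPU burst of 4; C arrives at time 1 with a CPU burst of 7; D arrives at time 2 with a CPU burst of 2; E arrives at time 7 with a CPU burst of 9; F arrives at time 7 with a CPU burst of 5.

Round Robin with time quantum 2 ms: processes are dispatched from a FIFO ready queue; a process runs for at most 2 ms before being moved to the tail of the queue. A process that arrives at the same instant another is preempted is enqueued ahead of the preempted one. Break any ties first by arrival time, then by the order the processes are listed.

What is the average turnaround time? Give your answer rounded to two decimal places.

Gantt: | idle 0-1 | C 1-3 | B 3-5 | D 5-7 | C 7-9 | B 9-11 | A 11-13 | E 13-15 | F 15-17 | C 17-19 | A 19-21 | E 21-23 | F 23-25 | C 25-26 | A 26-28 | E 28-30 | F 30-31 | E 31-34 |
Completion: A=28  B=11  C=26  D=7  E=34  F=31
Turnaround (C−A): A=22  B=9  C=25  D=5  E=27  F=24
Turnaround times: A=22, B=9, C=25, D=5, E=27, F=24
Average turnaround = (22+9+25+5+27+24) / 6 = 112/6 = 18.67

18.67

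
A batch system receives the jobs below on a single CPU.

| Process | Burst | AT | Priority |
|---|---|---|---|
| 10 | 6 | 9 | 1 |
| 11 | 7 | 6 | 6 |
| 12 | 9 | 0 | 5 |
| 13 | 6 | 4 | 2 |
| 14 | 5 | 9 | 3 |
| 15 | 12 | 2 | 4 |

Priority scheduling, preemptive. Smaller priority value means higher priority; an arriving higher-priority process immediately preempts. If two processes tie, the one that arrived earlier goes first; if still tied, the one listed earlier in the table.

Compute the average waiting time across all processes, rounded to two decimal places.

15.17

Gantt: | 12 0-2 | 15 2-4 | 13 4-9 | 10 9-15 | 13 15-16 | 14 16-21 | 15 21-31 | 12 31-38 | 11 38-45 |
Completion: 10=15  11=45  12=38  13=16  14=21  15=31
Turnaround (C−A): 10=6  11=39  12=38  13=12  14=12  15=29
Waiting times: 10=0, 11=32, 12=29, 13=6, 14=7, 15=17
Average waiting = (0+32+29+6+7+17) / 6 = 91/6 = 15.17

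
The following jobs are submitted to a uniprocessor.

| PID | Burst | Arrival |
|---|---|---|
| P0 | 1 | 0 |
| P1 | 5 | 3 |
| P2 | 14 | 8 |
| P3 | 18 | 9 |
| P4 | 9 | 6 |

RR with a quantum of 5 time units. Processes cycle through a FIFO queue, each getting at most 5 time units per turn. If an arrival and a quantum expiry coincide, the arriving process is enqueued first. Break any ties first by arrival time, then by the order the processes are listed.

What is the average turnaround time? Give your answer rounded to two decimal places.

20.00

Schedule: | P0 0-1 | idle 1-3 | P1 3-8 | P4 8-13 | P2 13-18 | P3 18-23 | P4 23-27 | P2 27-32 | P3 32-37 | P2 37-41 | P3 41-49 |
Completion: P0=1  P1=8  P2=41  P3=49  P4=27
Turnaround (C−A): P0=1  P1=5  P2=33  P3=40  P4=21
Turnaround times: P0=1, P1=5, P2=33, P3=40, P4=21
Average turnaround = (1+5+33+40+21) / 5 = 100/5 = 20.00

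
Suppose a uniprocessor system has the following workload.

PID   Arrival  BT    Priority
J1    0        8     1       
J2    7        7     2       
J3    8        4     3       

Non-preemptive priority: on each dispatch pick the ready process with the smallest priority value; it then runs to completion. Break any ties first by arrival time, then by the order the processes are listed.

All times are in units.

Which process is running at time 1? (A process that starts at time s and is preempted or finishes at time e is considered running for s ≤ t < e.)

J1

Schedule: | J1 0-8 | J2 8-15 | J3 15-19 |
Completion: J1=8  J2=15  J3=19
Turnaround (C−A): J1=8  J2=8  J3=11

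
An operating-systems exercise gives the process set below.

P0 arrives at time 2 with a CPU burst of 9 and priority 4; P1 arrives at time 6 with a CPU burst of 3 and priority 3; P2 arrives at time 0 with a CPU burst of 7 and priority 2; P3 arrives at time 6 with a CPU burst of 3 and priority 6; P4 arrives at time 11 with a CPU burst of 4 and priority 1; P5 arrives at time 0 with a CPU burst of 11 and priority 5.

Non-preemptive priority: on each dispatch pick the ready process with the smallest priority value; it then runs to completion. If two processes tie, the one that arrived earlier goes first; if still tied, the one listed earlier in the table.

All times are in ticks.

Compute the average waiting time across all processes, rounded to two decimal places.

Timeline: | P2 0-7 | P1 7-10 | P0 10-19 | P4 19-23 | P5 23-34 | P3 34-37 |
Completion: P0=19  P1=10  P2=7  P3=37  P4=23  P5=34
Turnaround (C−A): P0=17  P1=4  P2=7  P3=31  P4=12  P5=34
Waiting times: P0=8, P1=1, P2=0, P3=28, P4=8, P5=23
Average waiting = (8+1+0+28+8+23) / 6 = 68/6 = 11.33

11.33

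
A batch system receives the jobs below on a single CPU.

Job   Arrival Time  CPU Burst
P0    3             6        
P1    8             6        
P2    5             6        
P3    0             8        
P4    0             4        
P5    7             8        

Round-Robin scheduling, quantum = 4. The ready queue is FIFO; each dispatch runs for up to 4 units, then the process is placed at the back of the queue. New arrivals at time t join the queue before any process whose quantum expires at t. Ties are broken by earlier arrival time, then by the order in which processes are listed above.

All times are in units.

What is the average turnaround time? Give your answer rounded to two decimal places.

Timeline: | P3 0-4 | P4 4-8 | P0 8-12 | P3 12-16 | P2 16-20 | P5 20-24 | P1 24-28 | P0 28-30 | P2 30-32 | P5 32-36 | P1 36-38 |
Completion: P0=30  P1=38  P2=32  P3=16  P4=8  P5=36
Turnaround times: P0=27, P1=30, P2=27, P3=16, P4=8, P5=29
Average turnaround = (27+30+27+16+8+29) / 6 = 137/6 = 22.83

22.83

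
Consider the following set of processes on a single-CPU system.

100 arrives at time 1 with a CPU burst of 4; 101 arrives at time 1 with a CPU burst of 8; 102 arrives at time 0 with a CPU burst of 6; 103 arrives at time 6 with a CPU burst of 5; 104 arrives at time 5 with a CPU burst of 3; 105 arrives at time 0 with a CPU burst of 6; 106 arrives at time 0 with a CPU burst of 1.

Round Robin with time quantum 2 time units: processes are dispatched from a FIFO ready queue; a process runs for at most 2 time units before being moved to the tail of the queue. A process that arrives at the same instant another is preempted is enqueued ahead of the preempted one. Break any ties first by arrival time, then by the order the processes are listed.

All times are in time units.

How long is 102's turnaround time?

23

Gantt: | 102 0-2 | 105 2-4 | 106 4-5 | 100 5-7 | 101 7-9 | 102 9-11 | 105 11-13 | 104 13-15 | 103 15-17 | 100 17-19 | 101 19-21 | 102 21-23 | 105 23-25 | 104 25-26 | 103 26-28 | 101 28-30 | 103 30-31 | 101 31-33 |
Completion: 100=19  101=33  102=23  103=31  104=26  105=25  106=5
Turnaround(102) = completion − arrival = 23 − 0 = 23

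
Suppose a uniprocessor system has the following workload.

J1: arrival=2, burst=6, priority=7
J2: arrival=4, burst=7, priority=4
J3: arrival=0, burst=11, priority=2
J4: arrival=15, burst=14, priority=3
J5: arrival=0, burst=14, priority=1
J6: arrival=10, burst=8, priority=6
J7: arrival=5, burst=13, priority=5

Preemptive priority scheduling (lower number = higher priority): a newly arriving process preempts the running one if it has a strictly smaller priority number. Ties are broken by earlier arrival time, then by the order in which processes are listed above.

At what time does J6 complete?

Gantt: | J5 0-14 | J3 14-25 | J4 25-39 | J2 39-46 | J7 46-59 | J6 59-67 | J1 67-73 |
Completion: J1=73  J2=46  J3=25  J4=39  J5=14  J6=67  J7=59

67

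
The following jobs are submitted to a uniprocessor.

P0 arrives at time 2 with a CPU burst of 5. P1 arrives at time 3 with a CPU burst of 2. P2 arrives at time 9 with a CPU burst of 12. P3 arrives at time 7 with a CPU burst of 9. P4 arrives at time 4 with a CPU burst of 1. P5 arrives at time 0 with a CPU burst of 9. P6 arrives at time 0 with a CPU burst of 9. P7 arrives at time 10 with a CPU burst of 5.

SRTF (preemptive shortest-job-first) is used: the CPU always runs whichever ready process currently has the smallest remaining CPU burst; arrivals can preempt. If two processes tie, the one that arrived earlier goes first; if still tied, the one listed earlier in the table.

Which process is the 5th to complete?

P5

Timeline: | P5 0-2 | P0 2-3 | P1 3-5 | P4 5-6 | P0 6-10 | P7 10-15 | P5 15-22 | P6 22-31 | P3 31-40 | P2 40-52 |
Completion: P0=10  P1=5  P2=52  P3=40  P4=6  P5=22  P6=31  P7=15
Turnaround (C−A): P0=8  P1=2  P2=43  P3=33  P4=2  P5=22  P6=31  P7=5
Finish order: P1 → P4 → P0 → P7 → P5 → P6 → P3 → P2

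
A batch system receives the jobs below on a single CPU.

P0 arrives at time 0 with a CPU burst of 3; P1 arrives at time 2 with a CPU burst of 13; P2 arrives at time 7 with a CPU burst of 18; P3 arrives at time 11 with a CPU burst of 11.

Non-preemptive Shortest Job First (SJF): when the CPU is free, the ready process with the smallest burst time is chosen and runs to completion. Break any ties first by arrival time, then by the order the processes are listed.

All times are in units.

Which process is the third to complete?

Timeline: | P0 0-3 | P1 3-16 | P3 16-27 | P2 27-45 |
Completion: P0=3  P1=16  P2=45  P3=27
Finish order: P0 → P1 → P3 → P2

P3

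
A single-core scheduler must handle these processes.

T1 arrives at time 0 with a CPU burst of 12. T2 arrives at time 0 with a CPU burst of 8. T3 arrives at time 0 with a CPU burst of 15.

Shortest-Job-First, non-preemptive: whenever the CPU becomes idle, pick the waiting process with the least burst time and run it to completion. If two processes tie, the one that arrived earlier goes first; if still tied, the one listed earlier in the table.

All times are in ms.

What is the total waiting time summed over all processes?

28

Schedule: | T2 0-8 | T1 8-20 | T3 20-35 |
Completion: T1=20  T2=8  T3=35
Turnaround (C−A): T1=20  T2=8  T3=35
Waiting = turnaround − burst: T1=8, T2=0, T3=20
Total waiting = 8 + 0 + 20 = 28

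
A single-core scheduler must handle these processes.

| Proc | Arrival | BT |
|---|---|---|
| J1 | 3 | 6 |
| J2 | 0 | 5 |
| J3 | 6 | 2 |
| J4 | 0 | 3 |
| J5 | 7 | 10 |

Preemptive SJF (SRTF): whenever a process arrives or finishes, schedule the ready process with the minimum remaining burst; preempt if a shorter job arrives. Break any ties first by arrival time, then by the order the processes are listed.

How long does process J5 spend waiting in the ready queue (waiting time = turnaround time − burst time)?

9

Timeline: | J4 0-3 | J2 3-8 | J3 8-10 | J1 10-16 | J5 16-26 |
Completion: J1=16  J2=8  J3=10  J4=3  J5=26
Turnaround (C−A): J1=13  J2=8  J3=4  J4=3  J5=19
Waiting(J5) = turnaround − burst = 19 − 10 = 9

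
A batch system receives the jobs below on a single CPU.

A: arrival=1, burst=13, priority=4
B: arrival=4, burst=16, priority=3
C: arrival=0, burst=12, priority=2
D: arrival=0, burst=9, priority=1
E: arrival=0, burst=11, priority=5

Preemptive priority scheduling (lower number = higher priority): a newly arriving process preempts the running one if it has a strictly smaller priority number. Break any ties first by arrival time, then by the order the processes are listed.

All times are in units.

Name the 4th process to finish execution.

Timeline: | D 0-9 | C 9-21 | B 21-37 | A 37-50 | E 50-61 |
Completion: A=50  B=37  C=21  D=9  E=61
Turnaround (C−A): A=49  B=33  C=21  D=9  E=61
Finish order: D → C → B → A → E

A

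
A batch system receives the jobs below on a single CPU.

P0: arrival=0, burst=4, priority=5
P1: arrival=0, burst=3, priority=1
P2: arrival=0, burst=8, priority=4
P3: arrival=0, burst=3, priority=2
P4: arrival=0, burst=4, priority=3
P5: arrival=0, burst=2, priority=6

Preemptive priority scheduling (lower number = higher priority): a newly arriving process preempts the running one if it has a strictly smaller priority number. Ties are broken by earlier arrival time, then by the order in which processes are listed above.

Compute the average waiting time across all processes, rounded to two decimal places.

9.83

Timeline: | P1 0-3 | P3 3-6 | P4 6-10 | P2 10-18 | P0 18-22 | P5 22-24 |
Completion: P0=22  P1=3  P2=18  P3=6  P4=10  P5=24
Turnaround (C−A): P0=22  P1=3  P2=18  P3=6  P4=10  P5=24
Waiting times: P0=18, P1=0, P2=10, P3=3, P4=6, P5=22
Average waiting = (18+0+10+3+6+22) / 6 = 59/6 = 9.83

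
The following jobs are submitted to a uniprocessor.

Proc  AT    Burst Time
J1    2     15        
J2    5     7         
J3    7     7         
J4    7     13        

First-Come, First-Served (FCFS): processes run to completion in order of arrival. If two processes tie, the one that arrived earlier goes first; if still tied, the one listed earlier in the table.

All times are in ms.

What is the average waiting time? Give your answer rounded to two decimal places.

13.25

Timeline: | idle 0-2 | J1 2-17 | J2 17-24 | J3 24-31 | J4 31-44 |
Completion: J1=17  J2=24  J3=31  J4=44
Waiting times: J1=0, J2=12, J3=17, J4=24
Average waiting = (0+12+17+24) / 4 = 53/4 = 13.25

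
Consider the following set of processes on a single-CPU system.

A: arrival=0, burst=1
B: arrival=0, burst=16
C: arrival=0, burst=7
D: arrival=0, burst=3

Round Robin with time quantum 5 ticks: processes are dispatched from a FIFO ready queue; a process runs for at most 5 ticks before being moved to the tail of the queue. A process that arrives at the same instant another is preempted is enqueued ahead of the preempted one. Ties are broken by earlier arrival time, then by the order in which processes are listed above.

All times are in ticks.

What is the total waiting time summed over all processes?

36

Gantt: | A 0-1 | B 1-6 | C 6-11 | D 11-14 | B 14-19 | C 19-21 | B 21-27 |
Completion: A=1  B=27  C=21  D=14
Turnaround (C−A): A=1  B=27  C=21  D=14
Waiting = turnaround − burst: A=0, B=11, C=14, D=11
Total waiting = 0 + 11 + 14 + 11 = 36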